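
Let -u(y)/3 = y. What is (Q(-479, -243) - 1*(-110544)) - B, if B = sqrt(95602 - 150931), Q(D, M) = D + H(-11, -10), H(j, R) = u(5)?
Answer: 110050 - I*sqrt(55329) ≈ 1.1005e+5 - 235.22*I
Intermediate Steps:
u(y) = -3*y
H(j, R) = -15 (H(j, R) = -3*5 = -15)
Q(D, M) = -15 + D (Q(D, M) = D - 15 = -15 + D)
B = I*sqrt(55329) (B = sqrt(-55329) = I*sqrt(55329) ≈ 235.22*I)
(Q(-479, -243) - 1*(-110544)) - B = ((-15 - 479) - 1*(-110544)) - I*sqrt(55329) = (-494 + 110544) - I*sqrt(55329) = 110050 - I*sqrt(55329)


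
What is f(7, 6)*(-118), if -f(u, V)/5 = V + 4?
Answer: 5900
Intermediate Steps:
f(u, V) = -20 - 5*V (f(u, V) = -5*(V + 4) = -5*(4 + V) = -20 - 5*V)
f(7, 6)*(-118) = (-20 - 5*6)*(-118) = (-20 - 30)*(-118) = -50*(-118) = 5900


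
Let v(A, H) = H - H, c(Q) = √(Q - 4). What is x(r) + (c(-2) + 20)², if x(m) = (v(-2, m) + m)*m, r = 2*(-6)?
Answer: 538 + 40*I*√6 ≈ 538.0 + 97.98*I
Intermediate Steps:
c(Q) = √(-4 + Q)
r = -12
v(A, H) = 0
x(m) = m² (x(m) = (0 + m)*m = m*m = m²)
x(r) + (c(-2) + 20)² = (-12)² + (√(-4 - 2) + 20)² = 144 + (√(-6) + 20)² = 144 + (I*√6 + 20)² = 144 + (20 + I*√6)²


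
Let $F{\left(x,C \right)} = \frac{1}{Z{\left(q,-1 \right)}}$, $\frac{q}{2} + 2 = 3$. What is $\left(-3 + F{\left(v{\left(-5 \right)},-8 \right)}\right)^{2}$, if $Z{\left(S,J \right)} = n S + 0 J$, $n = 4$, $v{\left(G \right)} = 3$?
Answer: $\frac{529}{64} \approx 8.2656$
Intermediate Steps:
$q = 2$ ($q = -4 + 2 \cdot 3 = -4 + 6 = 2$)
$Z{\left(S,J \right)} = 4 S$ ($Z{\left(S,J \right)} = 4 S + 0 J = 4 S + 0 = 4 S$)
$F{\left(x,C \right)} = \frac{1}{8}$ ($F{\left(x,C \right)} = \frac{1}{4 \cdot 2} = \frac{1}{8}$)
$\left(-3 + F{\left(v{\left(-5 \right)},-8 \right)}\right)^{2} = \left(-3 + \frac{1}{8}\right)^{2} = \left(- \frac{23}{8}\right)^{2} = \frac{529}{64}$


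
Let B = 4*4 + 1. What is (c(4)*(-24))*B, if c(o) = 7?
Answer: -2856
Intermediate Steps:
B = 17 (B = 16 + 1 = 17)
(c(4)*(-24))*B = (7*(-24))*17 = -168*17 = -2856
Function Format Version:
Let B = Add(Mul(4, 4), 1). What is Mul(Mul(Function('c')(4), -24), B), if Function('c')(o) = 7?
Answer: -2856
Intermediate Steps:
B = 17 (B = Add(16, 1) = 17)
Mul(Mul(Function('c')(4), -24), B) = Mul(Mul(7, -24), 17) = Mul(-168, 17) = -2856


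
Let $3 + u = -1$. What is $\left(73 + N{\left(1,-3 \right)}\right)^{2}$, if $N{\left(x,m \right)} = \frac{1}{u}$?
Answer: $\frac{84681}{16} \approx 5292.6$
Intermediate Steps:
$u = -4$ ($u = -3 - 1 = -4$)
$N{\left(x,m \right)} = - \frac{1}{4}$ ($N{\left(x,m \right)} = \frac{1}{-4} = - \frac{1}{4}$)
$\left(73 + N{\left(1,-3 \right)}\right)^{2} = \left(73 - \frac{1}{4}\right)^{2} = \left(\frac{291}{4}\right)^{2} = \frac{84681}{16}$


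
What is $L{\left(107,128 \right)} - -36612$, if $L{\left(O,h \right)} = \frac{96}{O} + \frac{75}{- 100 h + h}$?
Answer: $\frac{16547855245}{451968} \approx 36613.0$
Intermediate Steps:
$L{\left(O,h \right)} = \frac{96}{O} - \frac{25}{33 h}$ ($L{\left(O,h \right)} = \frac{96}{O} + \frac{75}{\left(-99\right) h} = \frac{96}{O} + 75 \left(- \frac{1}{99 h}\right) = \frac{96}{O} - \frac{25}{33 h}$)
$L{\left(107,128 \right)} - -36612 = \left(\frac{96}{107} - \frac{25}{33 \cdot 128}\right) - -36612 = \left(96 \cdot \frac{1}{107} - \frac{25}{4224}\right) + 36612 = \left(\frac{96}{107} - \frac{25}{4224}\right) + 36612 = \frac{402829}{451968} + 36612 = \frac{16547855245}{451968}$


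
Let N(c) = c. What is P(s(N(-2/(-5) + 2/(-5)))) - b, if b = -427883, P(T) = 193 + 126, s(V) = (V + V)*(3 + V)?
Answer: 428202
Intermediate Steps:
s(V) = 2*V*(3 + V) (s(V) = (2*V)*(3 + V) = 2*V*(3 + V))
P(T) = 319
P(s(N(-2/(-5) + 2/(-5)))) - b = 319 - 1*(-427883) = 319 + 427883 = 428202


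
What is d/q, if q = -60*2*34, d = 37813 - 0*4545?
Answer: -37813/4080 ≈ -9.2679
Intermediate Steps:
d = 37813 (d = 37813 - 1*0 = 37813 + 0 = 37813)
q = -4080 (q = -10*12*34 = -120*34 = -4080)
d/q = 37813/(-4080) = 37813*(-1/4080) = -37813/4080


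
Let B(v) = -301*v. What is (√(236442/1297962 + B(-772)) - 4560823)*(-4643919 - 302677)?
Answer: 22560548808508 - 4946596*√10874407202311677/216327 ≈ 2.2558e+13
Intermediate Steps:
(√(236442/1297962 + B(-772)) - 4560823)*(-4643919 - 302677) = (√(236442/1297962 - 301*(-772)) - 4560823)*(-4643919 - 302677) = (√(236442*(1/1297962) + 232372) - 4560823)*(-4946596) = (√(39407/216327 + 232372) - 4560823)*(-4946596) = (√(50268377051/216327) - 4560823)*(-4946596) = (√10874407202311677/216327 - 4560823)*(-4946596) = (-4560823 + √10874407202311677/216327)*(-4946596) = 22560548808508 - 4946596*√10874407202311677/216327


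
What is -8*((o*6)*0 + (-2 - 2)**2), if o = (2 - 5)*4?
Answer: -128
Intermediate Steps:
o = -12 (o = -3*4 = -12)
-8*((o*6)*0 + (-2 - 2)**2) = -8*(-12*6*0 + (-2 - 2)**2) = -8*(-72*0 + (-4)**2) = -8*(0 + 16) = -8*16 = -128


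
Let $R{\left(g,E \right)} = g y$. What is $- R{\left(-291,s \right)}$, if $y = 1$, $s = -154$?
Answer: $291$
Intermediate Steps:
$R{\left(g,E \right)} = g$ ($R{\left(g,E \right)} = g 1 = g$)
$- R{\left(-291,s \right)} = \left(-1\right) \left(-291\right) = 291$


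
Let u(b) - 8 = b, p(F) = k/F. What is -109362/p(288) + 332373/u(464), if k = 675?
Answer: -542291891/11800 ≈ -45957.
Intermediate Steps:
p(F) = 675/F
u(b) = 8 + b
-109362/p(288) + 332373/u(464) = -109362/(675/288) + 332373/(8 + 464) = -109362/(675*(1/288)) + 332373/472 = -109362/75/32 + 332373*(1/472) = -109362*32/75 + 332373/472 = -1166528/25 + 332373/472 = -542291891/11800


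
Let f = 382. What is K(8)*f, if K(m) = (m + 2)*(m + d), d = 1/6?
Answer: 93590/3 ≈ 31197.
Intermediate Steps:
d = ⅙ ≈ 0.16667
K(m) = (2 + m)*(⅙ + m) (K(m) = (m + 2)*(m + ⅙) = (2 + m)*(⅙ + m))
K(8)*f = (⅓ + 8² + (13/6)*8)*382 = (⅓ + 64 + 52/3)*382 = (245/3)*382 = 93590/3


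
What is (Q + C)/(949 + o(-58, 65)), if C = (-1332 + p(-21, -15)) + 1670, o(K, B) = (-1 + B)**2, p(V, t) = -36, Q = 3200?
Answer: 3502/5045 ≈ 0.69415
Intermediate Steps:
C = 302 (C = (-1332 - 36) + 1670 = -1368 + 1670 = 302)
(Q + C)/(949 + o(-58, 65)) = (3200 + 302)/(949 + (-1 + 65)**2) = 3502/(949 + 64**2) = 3502/(949 + 4096) = 3502/5045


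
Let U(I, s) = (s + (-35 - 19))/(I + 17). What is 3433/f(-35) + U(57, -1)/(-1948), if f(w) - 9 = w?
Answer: -247436193/1873976 ≈ -132.04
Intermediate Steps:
f(w) = 9 + w
U(I, s) = (-54 + s)/(17 + I) (U(I, s) = (s - 54)/(17 + I) = (-54 + s)/(17 + I))
3433/f(-35) + U(57, -1)/(-1948) = 3433/(9 - 35) + ((-54 - 1)/(17 + 57))/(-1948) = 3433/(-26) + (-55/74)*(-1/1948) = 3433*(-1/26) + ((1/74)*(-55))*(-1/1948) = -3433/26 - 55/74*(-1/1948) = -3433/26 + 55/144152 = -247436193/1873976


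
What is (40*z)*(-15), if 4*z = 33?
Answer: -4950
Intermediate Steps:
z = 33/4 (z = (1/4)*33 = 33/4 ≈ 8.2500)
(40*z)*(-15) = (40*(33/4))*(-15) = 330*(-15) = -4950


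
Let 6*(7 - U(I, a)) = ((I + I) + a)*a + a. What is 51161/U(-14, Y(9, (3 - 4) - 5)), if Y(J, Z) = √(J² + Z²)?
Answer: 1279025/4426 + 1381347*√13/4426 ≈ 1414.3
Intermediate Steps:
U(I, a) = 7 - a/6 - a*(a + 2*I)/6 (U(I, a) = 7 - (((I + I) + a)*a + a)/6 = 7 - ((2*I + a)*a + a)/6 = 7 - ((a + 2*I)*a + a)/6 = 7 - (a*(a + 2*I) + a)/6 = 7 - (a + a*(a + 2*I))/6 = 7 + (-a/6 - a*(a + 2*I)/6) = 7 - a/6 - a*(a + 2*I)/6)
51161/U(-14, Y(9, (3 - 4) - 5)) = 51161/(7 - √(9² + ((3 - 4) - 5)²)/6 - (27/2 + ((3 - 4) - 5)²/6) - ⅓*(-14)*√(9² + ((3 - 4) - 5)²)) = 51161/(7 - √(81 + (-1 - 5)²)/6 - (27/2 + (-1 - 5)²/6) - ⅓*(-14)*√(81 + (-1 - 5)²)) = 51161/(7 - √(81 + (-6)²)/6 - (√(81 + (-6)²))²/6 - ⅓*(-14)*√(81 + (-6)²)) = 51161/(7 - √(81 + 36)/6 - (√(81 + 36))²/6 - ⅓*(-14)*√(81 + 36)) = 51161/(7 - √13/2 - (√117)²/6 - ⅓*(-14)*√117) = 51161/(7 - √13/2 - (3*√13)²/6 - ⅓*(-14)*3*√13) = 51161/(7 - √13/2 - ⅙*117 + 14*√13) = 51161/(7 - √13/2 - 39/2 + 14*√13) = 51161/(-25/2 + 27*√13/2)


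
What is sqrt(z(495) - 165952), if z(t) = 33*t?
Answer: I*sqrt(149617) ≈ 386.8*I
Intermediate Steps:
sqrt(z(495) - 165952) = sqrt(33*495 - 165952) = sqrt(16335 - 165952) = sqrt(-149617) = I*sqrt(149617)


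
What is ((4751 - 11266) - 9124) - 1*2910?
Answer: -18549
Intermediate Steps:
((4751 - 11266) - 9124) - 1*2910 = (-6515 - 9124) - 2910 = -15639 - 2910 = -18549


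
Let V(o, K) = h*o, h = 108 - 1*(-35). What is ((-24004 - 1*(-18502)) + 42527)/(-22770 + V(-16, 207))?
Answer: -37025/25058 ≈ -1.4776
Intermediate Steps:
h = 143 (h = 108 + 35 = 143)
V(o, K) = 143*o
((-24004 - 1*(-18502)) + 42527)/(-22770 + V(-16, 207)) = ((-24004 - 1*(-18502)) + 42527)/(-22770 + 143*(-16)) = ((-24004 + 18502) + 42527)/(-22770 - 2288) = (-5502 + 42527)/(-25058) = 37025*(-1/25058) = -37025/25058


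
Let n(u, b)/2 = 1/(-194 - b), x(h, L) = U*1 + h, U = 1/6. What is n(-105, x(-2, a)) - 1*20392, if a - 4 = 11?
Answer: -23511988/1153 ≈ -20392.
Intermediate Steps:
U = ⅙ ≈ 0.16667
a = 15 (a = 4 + 11 = 15)
x(h, L) = ⅙ + h (x(h, L) = (⅙)*1 + h = ⅙ + h)
n(u, b) = 2/(-194 - b)
n(-105, x(-2, a)) - 1*20392 = -2/(194 + (⅙ - 2)) - 1*20392 = -2/(194 - 11/6) - 20392 = -2/1153/6 - 20392 = -2*6/1153 - 20392 = -12/1153 - 20392 = -23511988/1153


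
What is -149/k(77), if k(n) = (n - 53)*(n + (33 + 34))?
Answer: -149/3456 ≈ -0.043113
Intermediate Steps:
k(n) = (-53 + n)*(67 + n) (k(n) = (-53 + n)*(n + 67) = (-53 + n)*(67 + n))
-149/k(77) = -149/(-3551 + 77**2 + 14*77) = -149/(-3551 + 5929 + 1078) = -149/3456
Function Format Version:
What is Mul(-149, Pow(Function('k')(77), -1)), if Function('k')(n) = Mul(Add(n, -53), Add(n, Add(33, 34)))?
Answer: Rational(-149, 3456) ≈ -0.043113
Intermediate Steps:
Function('k')(n) = Mul(Add(-53, n), Add(67, n)) (Function('k')(n) = Mul(Add(-53, n), Add(n, 67)) = Mul(Add(-53, n), Add(67, n)))
Mul(-149, Pow(Function('k')(77), -1)) = Mul(-149, Pow(Add(-3551, Pow(77, 2), Mul(14, 77)), -1)) = Mul(-149, Pow(Add(-3551, 5929, 1078), -1)) = Mul(-149, Pow(3456, -1)) = Mul(-149, Rational(1, 3456)) = Rational(-149, 3456)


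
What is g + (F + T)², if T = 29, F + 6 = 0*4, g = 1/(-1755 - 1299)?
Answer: 1615565/3054 ≈ 529.00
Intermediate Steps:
g = -1/3054 (g = 1/(-3054) = -1/3054 ≈ -0.00032744)
F = -6 (F = -6 + 0*4 = -6 + 0 = -6)
g + (F + T)² = -1/3054 + (-6 + 29)² = -1/3054 + 23² = -1/3054 + 529 = 1615565/3054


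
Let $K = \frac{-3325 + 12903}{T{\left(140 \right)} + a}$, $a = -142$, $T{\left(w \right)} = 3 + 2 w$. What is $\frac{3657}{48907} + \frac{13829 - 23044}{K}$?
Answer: $- \frac{63510571959}{468431246} \approx -135.58$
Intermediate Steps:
$K = \frac{9578}{141}$ ($K = \frac{-3325 + 12903}{\left(3 + 2 \cdot 140\right) - 142} = \frac{9578}{\left(3 + 280\right) - 142} = \frac{9578}{283 - 142} = \frac{9578}{141} \approx 67.929$)
$\frac{3657}{48907} + \frac{13829 - 23044}{K} = \frac{3657}{48907} + \frac{13829 - 23044}{\frac{9578}{141}} = 3657 \cdot \frac{1}{48907} - \frac{1299315}{9578} = \frac{3657}{48907} - \frac{1299315}{9578} = - \frac{63510571959}{468431246}$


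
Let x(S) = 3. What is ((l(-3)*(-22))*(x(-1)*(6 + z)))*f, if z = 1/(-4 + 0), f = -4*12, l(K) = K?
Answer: -54648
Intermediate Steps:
f = -48
z = -¼ (z = 1/(-4) = -¼ ≈ -0.25000)
((l(-3)*(-22))*(x(-1)*(6 + z)))*f = ((-3*(-22))*(3*(6 - ¼)))*(-48) = (66*(3*(23/4)))*(-48) = (66*(69/4))*(-48) = (2277/2)*(-48) = -54648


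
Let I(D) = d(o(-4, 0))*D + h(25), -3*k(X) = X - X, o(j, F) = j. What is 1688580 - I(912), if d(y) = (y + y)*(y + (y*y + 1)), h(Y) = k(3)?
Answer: 1783428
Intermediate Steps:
k(X) = 0 (k(X) = -(X - X)/3 = -⅓*0 = 0)
h(Y) = 0
d(y) = 2*y*(1 + y + y²) (d(y) = (2*y)*(y + (y² + 1)) = (2*y)*(y + (1 + y²)) = (2*y)*(1 + y + y²) = 2*y*(1 + y + y²))
I(D) = -104*D (I(D) = (2*(-4)*(1 - 4 + (-4)²))*D + 0 = (2*(-4)*(1 - 4 + 16))*D + 0 = (2*(-4)*13)*D + 0 = -104*D + 0 = -104*D)
1688580 - I(912) = 1688580 - (-104)*912 = 1688580 - 1*(-94848) = 1688580 + 94848 = 1783428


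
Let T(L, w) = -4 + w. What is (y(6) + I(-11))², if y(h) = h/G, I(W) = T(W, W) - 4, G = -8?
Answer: 6241/16 ≈ 390.06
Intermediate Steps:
I(W) = -8 + W (I(W) = (-4 + W) - 4 = -8 + W)
y(h) = -h/8 (y(h) = h/(-8) = h*(-⅛) = -h/8)
(y(6) + I(-11))² = (-⅛*6 + (-8 - 11))² = (-¾ - 19)² = (-79/4)² = 6241/16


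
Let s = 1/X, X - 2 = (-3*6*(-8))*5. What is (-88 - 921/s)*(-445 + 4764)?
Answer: -2872350950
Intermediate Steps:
X = 722 (X = 2 + (-3*6*(-8))*5 = 2 - 18*(-8)*5 = 2 + 144*5 = 2 + 720 = 722)
s = 1/722 ≈ 0.0013850
(-88 - 921/s)*(-445 + 4764) = (-88 - 921/1/722)*(-445 + 4764) = (-88 - 921*722)*4319 = (-88 - 664962)*4319 = -665050*4319 = -2872350950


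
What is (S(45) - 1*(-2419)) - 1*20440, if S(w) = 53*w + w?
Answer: -15591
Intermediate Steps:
S(w) = 54*w
(S(45) - 1*(-2419)) - 1*20440 = (54*45 - 1*(-2419)) - 1*20440 = (2430 + 2419) - 20440 = 4849 - 20440 = -15591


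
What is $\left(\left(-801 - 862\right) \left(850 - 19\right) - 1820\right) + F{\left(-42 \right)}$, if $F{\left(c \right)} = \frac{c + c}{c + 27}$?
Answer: $- \frac{6918837}{5} \approx -1.3838 \cdot 10^{6}$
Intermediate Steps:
$F{\left(c \right)} = \frac{2 c}{27 + c}$
$\left(\left(-801 - 862\right) \left(850 - 19\right) - 1820\right) + F{\left(-42 \right)} = \left(\left(-801 - 862\right) \left(850 - 19\right) - 1820\right) + 2 \left(-42\right) \frac{1}{27 - 42} = \left(\left(-1663\right) 831 - 1820\right) + 2 \left(-42\right) \frac{1}{-15} = \left(-1381953 - 1820\right) + 2 \left(-42\right) \left(- \frac{1}{15}\right) = -1383773 + \frac{28}{5} = - \frac{6918837}{5}$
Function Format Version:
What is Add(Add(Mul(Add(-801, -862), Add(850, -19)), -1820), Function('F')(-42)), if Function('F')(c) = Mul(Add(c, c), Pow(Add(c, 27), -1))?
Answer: Rational(-6918837, 5) ≈ -1.3838e+6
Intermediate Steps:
Function('F')(c) = Mul(2, c, Pow(Add(27, c), -1)) (Function('F')(c) = Mul(Mul(2, c), Pow(Add(27, c), -1)) = Mul(2, c, Pow(Add(27, c), -1)))
Add(Add(Mul(Add(-801, -862), Add(850, -19)), -1820), Function('F')(-42)) = Add(Add(Mul(Add(-801, -862), Add(850, -19)), -1820), Mul(2, -42, Pow(Add(27, -42), -1))) = Add(Add(Mul(-1663, 831), -1820), Mul(2, -42, Pow(-15, -1))) = Add(Add(-1381953, -1820), Mul(2, -42, Rational(-1, 15))) = Add(-1383773, Rational(28, 5)) = Rational(-6918837, 5)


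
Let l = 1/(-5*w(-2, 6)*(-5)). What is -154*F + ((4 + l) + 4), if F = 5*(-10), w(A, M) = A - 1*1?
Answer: 578099/75 ≈ 7708.0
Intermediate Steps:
w(A, M) = -1 + A (w(A, M) = A - 1 = -1 + A)
l = -1/75 (l = 1/(-5*(-1 - 2)*(-5)) = 1/(-5*(-3)*(-5)) = 1/(15*(-5)) = 1/(-75) = -1/75 ≈ -0.013333)
F = -50
-154*F + ((4 + l) + 4) = -154*(-50) + ((4 - 1/75) + 4) = 7700 + (299/75 + 4) = 7700 + 599/75 = 578099/75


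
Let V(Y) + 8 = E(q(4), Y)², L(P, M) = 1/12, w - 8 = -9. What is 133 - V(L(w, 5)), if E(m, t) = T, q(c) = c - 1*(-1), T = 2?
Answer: 137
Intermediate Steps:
w = -1 (w = 8 - 9 = -1)
q(c) = 1 + c (q(c) = c + 1 = 1 + c)
L(P, M) = 1/12
E(m, t) = 2
V(Y) = -4 (V(Y) = -8 + 2² = -8 + 4 = -4)
133 - V(L(w, 5)) = 133 - 1*(-4) = 133 + 4 = 137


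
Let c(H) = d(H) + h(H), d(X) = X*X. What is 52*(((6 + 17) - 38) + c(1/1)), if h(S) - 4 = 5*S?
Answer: -260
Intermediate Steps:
d(X) = X**2
h(S) = 4 + 5*S
c(H) = 4 + H**2 + 5*H (c(H) = H**2 + (4 + 5*H) = 4 + H**2 + 5*H)
52*(((6 + 17) - 38) + c(1/1)) = 52*(((6 + 17) - 38) + (4 + (1/1)**2 + 5/1)) = 52*((23 - 38) + (4 + 1**2 + 5*1)) = 52*(-15 + (4 + 1 + 5)) = 52*(-15 + 10) = 52*(-5) = -260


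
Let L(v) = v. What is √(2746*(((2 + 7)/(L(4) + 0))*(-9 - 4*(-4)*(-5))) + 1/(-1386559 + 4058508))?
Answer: 5*I*√628129758460372294/5343898 ≈ 741.54*I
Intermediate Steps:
√(2746*(((2 + 7)/(L(4) + 0))*(-9 - 4*(-4)*(-5))) + 1/(-1386559 + 4058508)) = √(2746*(((2 + 7)/(4 + 0))*(-9 - 4*(-4)*(-5))) + 1/(-1386559 + 4058508)) = √(2746*((9/4)*(-9 + 16*(-5))) + 1/2671949) = √(2746*((9*(¼))*(-9 - 80)) + 1/2671949) = √(2746*((9/4)*(-89)) + 1/2671949) = √(2746*(-801/4) + 1/2671949) = √(-1099773/2 + 1/2671949) = √(-2938537367575/5343898) = 5*I*√628129758460372294/5343898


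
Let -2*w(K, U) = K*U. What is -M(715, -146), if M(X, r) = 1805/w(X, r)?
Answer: -361/10439 ≈ -0.034582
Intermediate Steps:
w(K, U) = -K*U/2
M(X, r) = -3610/(X*r) (M(X, r) = 1805/((-X*r/2)) = 1805*(-2/(X*r)) = -3610/(X*r))
-M(715, -146) = -(-3610)/(715*(-146)) = -(-3610)*(-1)/(715*146) = -1*361/10439 = -361/10439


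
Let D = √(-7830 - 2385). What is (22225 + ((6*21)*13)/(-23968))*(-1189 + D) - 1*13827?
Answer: -45264031511/1712 + 114147249*I*√1135/1712 ≈ -2.6439e+7 + 2.2463e+6*I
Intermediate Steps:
D = 3*I*√1135 (D = √(-10215) = 3*I*√1135 ≈ 101.07*I)
(22225 + ((6*21)*13)/(-23968))*(-1189 + D) - 1*13827 = (22225 + ((6*21)*13)/(-23968))*(-1189 + 3*I*√1135) - 1*13827 = (22225 + (126*13)*(-1/23968))*(-1189 + 3*I*√1135) - 13827 = (22225 + 1638*(-1/23968))*(-1189 + 3*I*√1135) - 13827 = (22225 - 117/1712)*(-1189 + 3*I*√1135) - 13827 = 38049083*(-1189 + 3*I*√1135)/1712 - 13827 = (-45240359687/1712 + 114147249*I*√1135/1712) - 13827 = -45264031511/1712 + 114147249*I*√1135/1712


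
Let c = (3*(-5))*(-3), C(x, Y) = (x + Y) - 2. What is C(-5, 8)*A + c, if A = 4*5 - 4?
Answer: 61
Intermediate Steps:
C(x, Y) = -2 + Y + x (C(x, Y) = (Y + x) - 2 = -2 + Y + x)
A = 16 (A = 20 - 4 = 16)
c = 45 (c = -15*(-3) = 45)
C(-5, 8)*A + c = (-2 + 8 - 5)*16 + 45 = 1*16 + 45 = 16 + 45 = 61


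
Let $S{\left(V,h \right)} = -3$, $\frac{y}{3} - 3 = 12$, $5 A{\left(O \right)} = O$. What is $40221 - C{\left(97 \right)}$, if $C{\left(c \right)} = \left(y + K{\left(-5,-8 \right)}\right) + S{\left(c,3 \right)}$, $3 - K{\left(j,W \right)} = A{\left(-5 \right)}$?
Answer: $40175$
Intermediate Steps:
$A{\left(O \right)} = \frac{O}{5}$
$y = 45$ ($y = 9 + 3 \cdot 12 = 9 + 36 = 45$)
$K{\left(j,W \right)} = 4$ ($K{\left(j,W \right)} = 3 - \frac{1}{5} \left(-5\right) = 3 - -1 = 3 + 1 = 4$)
$C{\left(c \right)} = 46$ ($C{\left(c \right)} = \left(45 + 4\right) - 3 = 49 - 3 = 46$)
$40221 - C{\left(97 \right)} = 40221 - 46 = 40175$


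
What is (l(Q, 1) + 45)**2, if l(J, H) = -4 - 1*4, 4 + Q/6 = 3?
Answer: 1369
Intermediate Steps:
Q = -6 (Q = -24 + 6*3 = -24 + 18 = -6)
l(J, H) = -8 (l(J, H) = -4 - 4 = -8)
(l(Q, 1) + 45)**2 = (-8 + 45)**2 = 37**2 = 1369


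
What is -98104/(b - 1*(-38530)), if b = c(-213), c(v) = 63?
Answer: -98104/38593 ≈ -2.5420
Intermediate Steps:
b = 63
-98104/(b - 1*(-38530)) = -98104/(63 - 1*(-38530)) = -98104/(63 + 38530) = -98104/38593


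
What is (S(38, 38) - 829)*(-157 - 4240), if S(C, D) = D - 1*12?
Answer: 3530791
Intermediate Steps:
S(C, D) = -12 + D (S(C, D) = D - 12 = -12 + D)
(S(38, 38) - 829)*(-157 - 4240) = ((-12 + 38) - 829)*(-157 - 4240) = (26 - 829)*(-4397) = -803*(-4397) = 3530791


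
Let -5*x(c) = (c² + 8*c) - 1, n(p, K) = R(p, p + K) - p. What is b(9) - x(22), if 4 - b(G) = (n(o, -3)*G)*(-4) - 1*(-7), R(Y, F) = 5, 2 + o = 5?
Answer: 1004/5 ≈ 200.80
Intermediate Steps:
o = 3 (o = -2 + 5 = 3)
n(p, K) = 5 - p
x(c) = ⅕ - 8*c/5 - c²/5 (x(c) = -((c² + 8*c) - 1)/5 = -(-1 + c² + 8*c)/5 = ⅕ - 8*c/5 - c²/5)
b(G) = -3 + 8*G (b(G) = 4 - (((5 - 1*3)*G)*(-4) - 1*(-7)) = 4 - (((5 - 3)*G)*(-4) + 7) = 4 - ((2*G)*(-4) + 7) = 4 - (-8*G + 7) = 4 - (7 - 8*G) = 4 + (-7 + 8*G) = -3 + 8*G)
b(9) - x(22) = (-3 + 8*9) - (⅕ - 8/5*22 - ⅕*22²) = (-3 + 72) - (⅕ - 176/5 - ⅕*484) = 69 - (⅕ - 176/5 - 484/5) = 69 - 1*(-659/5) = 69 + 659/5 = 1004/5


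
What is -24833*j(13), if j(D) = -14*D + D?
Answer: 4196777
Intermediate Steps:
j(D) = -13*D
-24833*j(13) = -(-322829)*13 = -24833*(-169) = 4196777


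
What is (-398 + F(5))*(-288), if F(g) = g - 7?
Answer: 115200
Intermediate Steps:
F(g) = -7 + g
(-398 + F(5))*(-288) = (-398 + (-7 + 5))*(-288) = (-398 - 2)*(-288) = -400*(-288) = 115200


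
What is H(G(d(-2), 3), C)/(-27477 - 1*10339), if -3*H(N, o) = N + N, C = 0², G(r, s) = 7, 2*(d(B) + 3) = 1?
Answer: 7/56724 ≈ 0.00012340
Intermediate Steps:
d(B) = -5/2 (d(B) = -3 + (½)*1 = -3 + ½ = -5/2)
C = 0
H(N, o) = -2*N/3 (H(N, o) = -(N + N)/3 = -2*N/3)
H(G(d(-2), 3), C)/(-27477 - 1*10339) = (-⅔*7)/(-27477 - 1*10339) = -14/(3*(-27477 - 10339)) = -14/3/(-37816) = -14/3*(-1/37816) = 7/56724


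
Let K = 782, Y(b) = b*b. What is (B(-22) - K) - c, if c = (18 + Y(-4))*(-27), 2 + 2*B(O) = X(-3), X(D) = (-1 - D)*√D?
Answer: 135 + I*√3 ≈ 135.0 + 1.732*I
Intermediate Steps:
Y(b) = b²
X(D) = √D*(-1 - D)
B(O) = -1 + I*√3 (B(O) = -1 + (√(-3)*(-1 - 1*(-3)))/2 = -1 + ((I*√3)*(-1 + 3))/2 = -1 + ((I*√3)*2)/2 = -1 + (2*I*√3)/2 = -1 + I*√3)
c = -918 (c = (18 + (-4)²)*(-27) = (18 + 16)*(-27) = 34*(-27) = -918)
(B(-22) - K) - c = ((-1 + I*√3) - 1*782) - 1*(-918) = ((-1 + I*√3) - 782) + 918 = (-783 + I*√3) + 918 = 135 + I*√3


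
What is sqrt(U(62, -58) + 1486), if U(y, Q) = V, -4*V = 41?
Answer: sqrt(5903)/2 ≈ 38.415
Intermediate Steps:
V = -41/4 (V = -1/4*41 = -41/4 ≈ -10.250)
U(y, Q) = -41/4
sqrt(U(62, -58) + 1486) = sqrt(-41/4 + 1486) = sqrt(5903/4) = sqrt(5903)/2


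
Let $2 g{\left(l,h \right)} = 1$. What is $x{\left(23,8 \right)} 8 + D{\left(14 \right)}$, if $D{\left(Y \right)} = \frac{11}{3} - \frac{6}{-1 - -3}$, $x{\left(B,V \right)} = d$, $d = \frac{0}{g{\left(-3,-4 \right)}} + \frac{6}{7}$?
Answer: $\frac{158}{21} \approx 7.5238$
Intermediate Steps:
$g{\left(l,h \right)} = \frac{1}{2}$ ($g{\left(l,h \right)} = \frac{1}{2} \cdot 1 = \frac{1}{2}$)
$d = \frac{6}{7}$ ($d = 0 \frac{1}{\frac{1}{2}} + \frac{6}{7} = 0 \cdot 2 + 6 \cdot \frac{1}{7} = 0 + \frac{6}{7} = \frac{6}{7} \approx 0.85714$)
$x{\left(B,V \right)} = \frac{6}{7}$
$D{\left(Y \right)} = \frac{2}{3}$ ($D{\left(Y \right)} = 11 \cdot \frac{1}{3} - \frac{6}{-1 + 3} = \frac{11}{3} - \frac{6}{2} = \frac{11}{3} - 3 = \frac{2}{3}$)
$x{\left(23,8 \right)} 8 + D{\left(14 \right)} = \frac{6}{7} \cdot 8 + \frac{2}{3} = \frac{48}{7} + \frac{2}{3} = \frac{158}{21}$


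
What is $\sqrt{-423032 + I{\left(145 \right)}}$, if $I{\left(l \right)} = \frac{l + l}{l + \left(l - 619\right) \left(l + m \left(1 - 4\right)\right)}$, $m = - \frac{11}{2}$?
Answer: $\frac{3 i \sqrt{68600242662347}}{38203} \approx 650.41 i$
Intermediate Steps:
$m = - \frac{11}{2}$ ($m = \left(-11\right) \frac{1}{2} = - \frac{11}{2} \approx -5.5$)
$I{\left(l \right)} = \frac{2 l}{l + \left(-619 + l\right) \left(\frac{33}{2} + l\right)}$ ($I{\left(l \right)} = \frac{l + l}{l + \left(l - 619\right) \left(l - \frac{11 \left(1 - 4\right)}{2}\right)} = \frac{2 l}{l + \left(-619 + l\right) \left(l - - \frac{33}{2}\right)} = \frac{2 l}{l + \left(-619 + l\right) \left(l + \frac{33}{2}\right)} = \frac{2 l}{l + \left(-619 + l\right) \left(\frac{33}{2} + l\right)}$)
$\sqrt{-423032 + I{\left(145 \right)}} = \sqrt{-423032 + 4 \cdot 145 \frac{1}{-20427 - 174435 + 2 \cdot 145^{2}}} = \sqrt{-423032 + 4 \cdot 145 \frac{1}{-20427 - 174435 + 2 \cdot 21025}} = \sqrt{-423032 + 4 \cdot 145 \frac{1}{-20427 - 174435 + 42050}} = \sqrt{-423032 + 4 \cdot 145 \frac{1}{-152812}} = \sqrt{-423032 + 4 \cdot 145 \left(- \frac{1}{152812}\right)} = \sqrt{-423032 - \frac{145}{38203}} = \sqrt{- \frac{16161091641}{38203}} = \frac{3 i \sqrt{68600242662347}}{38203}$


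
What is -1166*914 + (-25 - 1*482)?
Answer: -1066231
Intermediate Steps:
-1166*914 + (-25 - 1*482) = -1065724 + (-25 - 482) = -1065724 - 507 = -1066231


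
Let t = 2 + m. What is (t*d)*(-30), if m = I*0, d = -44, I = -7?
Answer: 2640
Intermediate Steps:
m = 0 (m = -7*0 = 0)
t = 2 (t = 2 + 0 = 2)
(t*d)*(-30) = (2*(-44))*(-30) = -88*(-30) = 2640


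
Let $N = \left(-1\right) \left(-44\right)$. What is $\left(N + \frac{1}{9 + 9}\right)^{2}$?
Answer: $\frac{628849}{324} \approx 1940.9$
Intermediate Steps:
$N = 44$
$\left(N + \frac{1}{9 + 9}\right)^{2} = \left(44 + \frac{1}{9 + 9}\right)^{2} = \left(44 + \frac{1}{18}\right)^{2} = \left(\frac{793}{18}\right)^{2} = \frac{628849}{324}$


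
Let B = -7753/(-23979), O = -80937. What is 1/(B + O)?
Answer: -23979/1940780570 ≈ -1.2355e-5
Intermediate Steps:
B = 7753/23979 (B = -7753*(-1/23979) = 7753/23979 ≈ 0.32332)
1/(B + O) = 1/(7753/23979 - 80937) = 1/(-1940780570/23979) = -23979/1940780570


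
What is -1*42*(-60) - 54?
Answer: 2466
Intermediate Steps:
-1*42*(-60) - 54 = -42*(-60) - 54 = 2520 - 54 = 2466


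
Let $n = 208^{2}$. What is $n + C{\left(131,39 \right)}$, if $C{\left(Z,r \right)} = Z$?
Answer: $43395$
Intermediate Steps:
$n = 43264$
$n + C{\left(131,39 \right)} = 43264 + 131 = 43395$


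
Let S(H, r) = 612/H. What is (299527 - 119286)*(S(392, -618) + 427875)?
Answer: 7557848128623/98 ≈ 7.7121e+10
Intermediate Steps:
(299527 - 119286)*(S(392, -618) + 427875) = (299527 - 119286)*(612/392 + 427875) = 180241*(612*(1/392) + 427875) = 180241*(153/98 + 427875) = 180241*(41931903/98) = 7557848128623/98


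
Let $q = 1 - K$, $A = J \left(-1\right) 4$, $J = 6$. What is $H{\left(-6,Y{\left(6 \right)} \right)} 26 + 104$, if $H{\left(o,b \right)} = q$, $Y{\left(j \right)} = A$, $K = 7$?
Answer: $-52$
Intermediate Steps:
$A = -24$ ($A = 6 \left(-1\right) 4 = \left(-6\right) 4 = -24$)
$Y{\left(j \right)} = -24$
$q = -6$ ($q = 1 - 7 = -6$)
$H{\left(o,b \right)} = -6$
$H{\left(-6,Y{\left(6 \right)} \right)} 26 + 104 = \left(-6\right) 26 + 104 = -156 + 104 = -52$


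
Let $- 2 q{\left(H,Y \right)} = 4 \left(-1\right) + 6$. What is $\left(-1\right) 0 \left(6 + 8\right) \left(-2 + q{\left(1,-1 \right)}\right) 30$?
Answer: $0$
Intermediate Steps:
$q{\left(H,Y \right)} = -1$ ($q{\left(H,Y \right)} = - \frac{4 \left(-1\right) + 6}{2} = - \frac{-4 + 6}{2} = \left(- \frac{1}{2}\right) 2 = -1$)
$\left(-1\right) 0 \left(6 + 8\right) \left(-2 + q{\left(1,-1 \right)}\right) 30 = \left(-1\right) 0 \left(6 + 8\right) \left(-2 - 1\right) 30 = 0 \cdot 14 \left(-3\right) 30 = 0 \left(-42\right) 30 = 0 \cdot 30 = 0$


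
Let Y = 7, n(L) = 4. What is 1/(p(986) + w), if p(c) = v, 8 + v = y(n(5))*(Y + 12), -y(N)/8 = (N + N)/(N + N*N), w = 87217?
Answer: 5/435741 ≈ 1.1475e-5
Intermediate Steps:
y(N) = -16*N/(N + N²) (y(N) = -8*(N + N)/(N + N*N) = -8*2*N/(N + N²) = -16*N/(N + N²))
v = -344/5 (v = -8 + (-16/(1 + 4))*(7 + 12) = -8 - 16/5*19 = -8 - 304/5 = -344/5 ≈ -68.800)
p(c) = -344/5
1/(p(986) + w) = 1/(-344/5 + 87217) = 1/(435741/5) = 5/435741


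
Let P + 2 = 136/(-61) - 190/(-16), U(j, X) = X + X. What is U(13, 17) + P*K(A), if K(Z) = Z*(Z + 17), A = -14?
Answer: -70055/244 ≈ -287.11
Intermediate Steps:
U(j, X) = 2*X
K(Z) = Z*(17 + Z)
P = 3731/488 (P = -2 + (136/(-61) - 190/(-16)) = -2 + (136*(-1/61) - 190*(-1/16)) = -2 + (-136/61 + 95/8) = -2 + 4707/488 = 3731/488 ≈ 7.6455)
U(13, 17) + P*K(A) = 2*17 + 3731*(-14*(17 - 14))/488 = 34 + 3731*(-14*3)/488 = 34 + (3731/488)*(-42) = 34 - 78351/244 = -70055/244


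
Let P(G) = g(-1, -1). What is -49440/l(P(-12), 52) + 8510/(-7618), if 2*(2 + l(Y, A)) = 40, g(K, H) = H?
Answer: -31398925/11427 ≈ -2747.8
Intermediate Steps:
P(G) = -1
l(Y, A) = 18 (l(Y, A) = -2 + (1/2)*40 = -2 + 20 = 18)
-49440/l(P(-12), 52) + 8510/(-7618) = -49440/18 + 8510/(-7618) = -49440*1/18 + 8510*(-1/7618) = -8240/3 - 4255/3809 = -31398925/11427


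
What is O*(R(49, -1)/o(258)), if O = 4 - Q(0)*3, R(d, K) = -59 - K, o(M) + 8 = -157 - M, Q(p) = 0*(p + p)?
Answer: 232/423 ≈ 0.54846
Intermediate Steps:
Q(p) = 0 (Q(p) = 0*(2*p) = 0)
o(M) = -165 - M (o(M) = -8 + (-157 - M) = -165 - M)
O = 4 (O = 4 - 1*0*3 = 4 + 0*3 = 4 + 0 = 4)
O*(R(49, -1)/o(258)) = 4*((-59 - 1*(-1))/(-165 - 1*258)) = 4*((-59 + 1)/(-165 - 258)) = 4*(-58/(-423)) = 4*(-58*(-1/423)) = 4*(58/423) = 232/423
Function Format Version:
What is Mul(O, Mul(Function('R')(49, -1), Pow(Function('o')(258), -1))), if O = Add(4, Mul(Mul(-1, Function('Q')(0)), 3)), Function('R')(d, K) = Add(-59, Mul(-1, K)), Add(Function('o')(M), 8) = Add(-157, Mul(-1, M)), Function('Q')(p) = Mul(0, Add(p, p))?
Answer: Rational(232, 423) ≈ 0.54846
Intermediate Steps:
Function('Q')(p) = 0 (Function('Q')(p) = Mul(0, Mul(2, p)) = 0)
Function('o')(M) = Add(-165, Mul(-1, M)) (Function('o')(M) = Add(-8, Add(-157, Mul(-1, M))) = Add(-165, Mul(-1, M)))
O = 4 (O = Add(4, Mul(Mul(-1, 0), 3)) = Add(4, Mul(0, 3)) = Add(4, 0) = 4)
Mul(O, Mul(Function('R')(49, -1), Pow(Function('o')(258), -1))) = Mul(4, Mul(Add(-59, Mul(-1, -1)), Pow(Add(-165, Mul(-1, 258)), -1))) = Mul(4, Mul(Add(-59, 1), Pow(Add(-165, -258), -1))) = Mul(4, Mul(-58, Pow(-423, -1))) = Mul(4, Mul(-58, Rational(-1, 423))) = Mul(4, Rational(58, 423)) = Rational(232, 423)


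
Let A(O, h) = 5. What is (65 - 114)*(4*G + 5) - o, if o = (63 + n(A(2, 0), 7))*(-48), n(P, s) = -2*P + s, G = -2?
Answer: 3027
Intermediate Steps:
n(P, s) = s - 2*P
o = -2880 (o = (63 + (7 - 2*5))*(-48) = (63 + (7 - 10))*(-48) = (63 - 3)*(-48) = 60*(-48) = -2880)
(65 - 114)*(4*G + 5) - o = (65 - 114)*(4*(-2) + 5) - 1*(-2880) = -49*(-8 + 5) + 2880 = -49*(-3) + 2880 = 147 + 2880 = 3027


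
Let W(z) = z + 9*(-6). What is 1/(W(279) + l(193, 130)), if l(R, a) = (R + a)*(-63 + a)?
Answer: 1/21866 ≈ 4.5733e-5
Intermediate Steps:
l(R, a) = (-63 + a)*(R + a)
W(z) = -54 + z (W(z) = z - 54 = -54 + z)
1/(W(279) + l(193, 130)) = 1/((-54 + 279) + (130**2 - 63*193 - 63*130 + 193*130)) = 1/(225 + (16900 - 12159 - 8190 + 25090)) = 1/(225 + 21641) = 1/21866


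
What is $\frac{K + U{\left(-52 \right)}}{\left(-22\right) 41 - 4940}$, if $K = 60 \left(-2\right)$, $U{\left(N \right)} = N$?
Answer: $\frac{86}{2921} \approx 0.029442$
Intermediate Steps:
$K = -120$
$\frac{K + U{\left(-52 \right)}}{\left(-22\right) 41 - 4940} = \frac{-120 - 52}{\left(-22\right) 41 - 4940} = - \frac{172}{-902 - 4940} = - \frac{172}{-5842} = \left(-172\right) \left(- \frac{1}{5842}\right) = \frac{86}{2921}$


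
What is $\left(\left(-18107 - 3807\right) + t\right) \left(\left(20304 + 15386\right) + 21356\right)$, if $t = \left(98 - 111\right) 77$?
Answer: $-1307209090$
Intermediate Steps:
$t = -1001$ ($t = \left(-13\right) 77 = -1001$)
$\left(\left(-18107 - 3807\right) + t\right) \left(\left(20304 + 15386\right) + 21356\right) = \left(\left(-18107 - 3807\right) - 1001\right) \left(\left(20304 + 15386\right) + 21356\right) = \left(\left(-18107 - 3807\right) - 1001\right) \left(35690 + 21356\right) = \left(-21914 - 1001\right) 57046 = \left(-22915\right) 57046 = -1307209090$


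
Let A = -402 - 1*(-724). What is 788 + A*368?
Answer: 119284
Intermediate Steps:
A = 322 (A = -402 + 724 = 322)
788 + A*368 = 788 + 322*368 = 788 + 118496 = 119284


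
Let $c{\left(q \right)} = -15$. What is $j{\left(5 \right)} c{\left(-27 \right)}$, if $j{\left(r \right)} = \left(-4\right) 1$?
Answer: $60$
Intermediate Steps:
$j{\left(r \right)} = -4$
$j{\left(5 \right)} c{\left(-27 \right)} = \left(-4\right) \left(-15\right) = 60$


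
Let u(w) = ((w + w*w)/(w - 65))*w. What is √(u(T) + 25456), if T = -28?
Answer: 4*√1542622/31 ≈ 160.26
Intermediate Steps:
u(w) = w*(w + w²)/(-65 + w) (u(w) = ((w + w²)/(-65 + w))*w = w*(w + w²)/(-65 + w))
√(u(T) + 25456) = √((-28)²*(1 - 28)/(-65 - 28) + 25456) = √(784*(-27)/(-93) + 25456) = √(784*(-1/93)*(-27) + 25456) = √(7056/31 + 25456) = √(796192/31) = 4*√1542622/31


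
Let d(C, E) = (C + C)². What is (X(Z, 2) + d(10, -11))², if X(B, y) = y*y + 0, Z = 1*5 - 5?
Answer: 163216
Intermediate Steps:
Z = 0 (Z = 5 - 5 = 0)
d(C, E) = 4*C² (d(C, E) = (2*C)² = 4*C²)
X(B, y) = y² (X(B, y) = y² + 0 = y²)
(X(Z, 2) + d(10, -11))² = (2² + 4*10²)² = (4 + 4*100)² = (4 + 400)² = 404² = 163216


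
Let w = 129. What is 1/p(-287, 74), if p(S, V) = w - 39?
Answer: 1/90 ≈ 0.011111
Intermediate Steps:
p(S, V) = 90 (p(S, V) = 129 - 39 = 90)
1/p(-287, 74) = 1/90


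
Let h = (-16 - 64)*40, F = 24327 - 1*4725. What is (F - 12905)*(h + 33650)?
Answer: 203923650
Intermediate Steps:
F = 19602 (F = 24327 - 4725 = 19602)
h = -3200 (h = -80*40 = -3200)
(F - 12905)*(h + 33650) = (19602 - 12905)*(-3200 + 33650) = 6697*30450 = 203923650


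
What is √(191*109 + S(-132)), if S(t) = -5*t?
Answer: √21479 ≈ 146.56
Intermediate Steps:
√(191*109 + S(-132)) = √(191*109 - 5*(-132)) = √(20819 + 660) = √21479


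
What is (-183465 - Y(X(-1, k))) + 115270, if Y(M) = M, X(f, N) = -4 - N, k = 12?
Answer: -68179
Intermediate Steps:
(-183465 - Y(X(-1, k))) + 115270 = (-183465 - (-4 - 1*12)) + 115270 = (-183465 - (-4 - 12)) + 115270 = (-183465 - 1*(-16)) + 115270 = (-183465 + 16) + 115270 = -183449 + 115270 = -68179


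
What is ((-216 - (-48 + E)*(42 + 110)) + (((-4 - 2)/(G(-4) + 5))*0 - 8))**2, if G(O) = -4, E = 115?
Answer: 108326464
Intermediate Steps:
((-216 - (-48 + E)*(42 + 110)) + (((-4 - 2)/(G(-4) + 5))*0 - 8))**2 = ((-216 - (-48 + 115)*(42 + 110)) + (((-4 - 2)/(-4 + 5))*0 - 8))**2 = ((-216 - 67*152) + (-6/1*0 - 8))**2 = ((-216 - 1*10184) + (-6*1*0 - 8))**2 = ((-216 - 10184) + (-6*0 - 8))**2 = (-10400 + (0 - 8))**2 = (-10400 - 8)**2 = (-10408)**2 = 108326464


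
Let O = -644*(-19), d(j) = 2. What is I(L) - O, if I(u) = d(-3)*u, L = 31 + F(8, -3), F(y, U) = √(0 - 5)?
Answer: -12174 + 2*I*√5 ≈ -12174.0 + 4.4721*I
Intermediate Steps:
F(y, U) = I*√5 (F(y, U) = √(-5) = I*√5)
L = 31 + I*√5 ≈ 31.0 + 2.2361*I
I(u) = 2*u
O = 12236
I(L) - O = 2*(31 + I*√5) - 1*12236 = (62 + 2*I*√5) - 12236 = -12174 + 2*I*√5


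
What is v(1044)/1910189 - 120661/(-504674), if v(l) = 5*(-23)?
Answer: 230427277419/964022723386 ≈ 0.23903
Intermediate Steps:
v(l) = -115
v(1044)/1910189 - 120661/(-504674) = -115/1910189 - 120661/(-504674) = -115*1/1910189 - 120661*(-1/504674) = -115/1910189 + 120661/504674 = 230427277419/964022723386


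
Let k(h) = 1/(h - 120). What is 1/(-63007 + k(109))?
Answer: -11/693078 ≈ -1.5871e-5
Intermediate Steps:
k(h) = 1/(-120 + h)
1/(-63007 + k(109)) = 1/(-63007 + 1/(-120 + 109)) = 1/(-63007 + 1/(-11)) = 1/(-63007 - 1/11) = 1/(-693078/11) = -11/693078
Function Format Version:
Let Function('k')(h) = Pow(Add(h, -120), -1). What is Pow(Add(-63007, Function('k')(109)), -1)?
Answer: Rational(-11, 693078) ≈ -1.5871e-5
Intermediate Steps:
Function('k')(h) = Pow(Add(-120, h), -1)
Pow(Add(-63007, Function('k')(109)), -1) = Pow(Add(-63007, Pow(Add(-120, 109), -1)), -1) = Pow(Add(-63007, Pow(-11, -1)), -1) = Pow(Add(-63007, Rational(-1, 11)), -1) = Pow(Rational(-693078, 11), -1) = Rational(-11, 693078)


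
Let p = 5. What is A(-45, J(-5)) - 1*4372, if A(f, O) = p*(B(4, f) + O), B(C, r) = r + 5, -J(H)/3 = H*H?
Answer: -4947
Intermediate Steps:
J(H) = -3*H**2 (J(H) = -3*H*H = -3*H**2)
B(C, r) = 5 + r
A(f, O) = 25 + 5*O + 5*f (A(f, O) = 5*((5 + f) + O) = 5*(5 + O + f) = 25 + 5*O + 5*f)
A(-45, J(-5)) - 1*4372 = (25 + 5*(-3*(-5)**2) + 5*(-45)) - 1*4372 = (25 + 5*(-3*25) - 225) - 4372 = (25 + 5*(-75) - 225) - 4372 = (25 - 375 - 225) - 4372 = -575 - 4372 = -4947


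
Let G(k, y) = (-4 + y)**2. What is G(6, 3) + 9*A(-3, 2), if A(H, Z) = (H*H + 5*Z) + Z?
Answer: 190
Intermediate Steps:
A(H, Z) = H**2 + 6*Z (A(H, Z) = (H**2 + 5*Z) + Z = H**2 + 6*Z)
G(6, 3) + 9*A(-3, 2) = (-4 + 3)**2 + 9*((-3)**2 + 6*2) = (-1)**2 + 9*(9 + 12) = 1 + 9*21 = 1 + 189 = 190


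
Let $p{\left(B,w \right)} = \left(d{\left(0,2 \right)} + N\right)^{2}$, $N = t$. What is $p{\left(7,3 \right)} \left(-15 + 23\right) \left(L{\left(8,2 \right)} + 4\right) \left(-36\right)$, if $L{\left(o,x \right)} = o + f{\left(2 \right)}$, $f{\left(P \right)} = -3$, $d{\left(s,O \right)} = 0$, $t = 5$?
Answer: $-64800$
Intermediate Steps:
$N = 5$
$L{\left(o,x \right)} = -3 + o$ ($L{\left(o,x \right)} = o - 3 = -3 + o$)
$p{\left(B,w \right)} = 25$ ($p{\left(B,w \right)} = \left(0 + 5\right)^{2} = 5^{2} = 25$)
$p{\left(7,3 \right)} \left(-15 + 23\right) \left(L{\left(8,2 \right)} + 4\right) \left(-36\right) = 25 \left(-15 + 23\right) \left(\left(-3 + 8\right) + 4\right) \left(-36\right) = 25 \cdot 8 \left(5 + 4\right) \left(-36\right) = 25 \cdot 8 \cdot 9 \left(-36\right) = 25 \cdot 72 \left(-36\right) = 1800 \left(-36\right) = -64800$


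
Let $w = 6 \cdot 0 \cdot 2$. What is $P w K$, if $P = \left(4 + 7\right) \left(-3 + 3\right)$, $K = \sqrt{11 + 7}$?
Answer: $0$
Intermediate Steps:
$w = 0$ ($w = 0 \cdot 2 = 0$)
$K = 3 \sqrt{2}$ ($K = \sqrt{18} = 3 \sqrt{2} \approx 4.2426$)
$P = 0$ ($P = 11 \cdot 0 = 0$)
$P w K = 0 \cdot 0 \cdot 3 \sqrt{2} = 0 \cdot 3 \sqrt{2} = 0$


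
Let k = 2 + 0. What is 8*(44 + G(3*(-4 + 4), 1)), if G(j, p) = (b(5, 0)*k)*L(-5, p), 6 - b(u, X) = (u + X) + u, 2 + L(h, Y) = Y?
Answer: 416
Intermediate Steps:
L(h, Y) = -2 + Y
k = 2
b(u, X) = 6 - X - 2*u (b(u, X) = 6 - ((u + X) + u) = 6 - ((X + u) + u) = 6 - (X + 2*u) = 6 + (-X - 2*u) = 6 - X - 2*u)
G(j, p) = 16 - 8*p (G(j, p) = ((6 - 1*0 - 2*5)*2)*(-2 + p) = ((6 + 0 - 10)*2)*(-2 + p) = (-4*2)*(-2 + p) = -8*(-2 + p) = 16 - 8*p)
8*(44 + G(3*(-4 + 4), 1)) = 8*(44 + (16 - 8*1)) = 8*(44 + (16 - 8)) = 8*(44 + 8) = 8*52 = 416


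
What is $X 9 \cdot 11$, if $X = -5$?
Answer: $-495$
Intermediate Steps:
$X 9 \cdot 11 = \left(-5\right) 9 \cdot 11 = \left(-45\right) 11 = -495$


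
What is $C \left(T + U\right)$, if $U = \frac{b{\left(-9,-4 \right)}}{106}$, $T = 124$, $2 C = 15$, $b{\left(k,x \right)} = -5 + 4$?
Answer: $\frac{197145}{212} \approx 929.93$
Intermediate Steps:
$b{\left(k,x \right)} = -1$
$C = \frac{15}{2}$ ($C = \frac{1}{2} \cdot 15 = \frac{15}{2} \approx 7.5$)
$U = - \frac{1}{106} \approx -0.009434$
$C \left(T + U\right) = \frac{15 \left(124 - \frac{1}{106}\right)}{2} = \frac{15}{2} \cdot \frac{13143}{106} = \frac{197145}{212}$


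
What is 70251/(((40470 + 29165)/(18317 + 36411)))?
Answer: 3844696728/69635 ≈ 55212.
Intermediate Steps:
70251/(((40470 + 29165)/(18317 + 36411))) = 70251/((69635/54728)) = 70251/((69635*(1/54728))) = 70251/(69635/54728) = 70251*(54728/69635) = 3844696728/69635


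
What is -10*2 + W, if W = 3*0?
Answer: -20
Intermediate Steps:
W = 0
-10*2 + W = -10*2 + 0 = -20 + 0 = -20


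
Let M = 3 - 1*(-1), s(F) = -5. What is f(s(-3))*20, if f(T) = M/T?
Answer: -16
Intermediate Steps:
M = 4 (M = 3 + 1 = 4)
f(T) = 4/T
f(s(-3))*20 = (4/(-5))*20 = (4*(-⅕))*20 = -⅘*20 = -16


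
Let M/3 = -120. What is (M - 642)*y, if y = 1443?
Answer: -1445886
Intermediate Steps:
M = -360 (M = 3*(-120) = -360)
(M - 642)*y = (-360 - 642)*1443 = -1002*1443 = -1445886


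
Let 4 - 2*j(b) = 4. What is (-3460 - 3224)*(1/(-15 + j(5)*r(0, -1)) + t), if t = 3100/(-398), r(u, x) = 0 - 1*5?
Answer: 52244372/995 ≈ 52507.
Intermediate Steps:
j(b) = 0 (j(b) = 2 - 1/2*4 = 2 - 2 = 0)
r(u, x) = -5 (r(u, x) = 0 - 5 = -5)
t = -1550/199 (t = 3100*(-1/398) = -1550/199 ≈ -7.7889)
(-3460 - 3224)*(1/(-15 + j(5)*r(0, -1)) + t) = (-3460 - 3224)*(1/(-15 + 0*(-5)) - 1550/199) = -6684*(1/(-15 + 0) - 1550/199) = -6684*(1/(-15) - 1550/199) = -6684*(-1/15 - 1550/199) = -6684*(-23449/2985) = 52244372/995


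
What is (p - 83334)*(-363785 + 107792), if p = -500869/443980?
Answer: 9471518334472677/443980 ≈ 2.1333e+10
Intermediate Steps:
p = -500869/443980 (p = -500869*1/443980 = -500869/443980 ≈ -1.1281)
(p - 83334)*(-363785 + 107792) = (-500869/443980 - 83334)*(-363785 + 107792) = -36999130189/443980*(-255993) = 9471518334472677/443980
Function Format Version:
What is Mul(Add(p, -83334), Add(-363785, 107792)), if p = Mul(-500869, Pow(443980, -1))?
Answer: Rational(9471518334472677, 443980) ≈ 2.1333e+10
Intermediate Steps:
p = Rational(-500869, 443980) (p = Mul(-500869, Rational(1, 443980)) = Rational(-500869, 443980) ≈ -1.1281)
Mul(Add(p, -83334), Add(-363785, 107792)) = Mul(Add(Rational(-500869, 443980), -83334), Add(-363785, 107792)) = Mul(Rational(-36999130189, 443980), -255993) = Rational(9471518334472677, 443980)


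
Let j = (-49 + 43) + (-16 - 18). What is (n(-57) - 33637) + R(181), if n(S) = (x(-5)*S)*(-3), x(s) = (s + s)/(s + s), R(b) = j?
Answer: -33506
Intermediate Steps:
j = -40 (j = -6 - 34 = -40)
R(b) = -40
x(s) = 1 (x(s) = (2*s)/((2*s)) = (2*s)*(1/(2*s)) = 1)
n(S) = -3*S (n(S) = (1*S)*(-3) = S*(-3) = -3*S)
(n(-57) - 33637) + R(181) = (-3*(-57) - 33637) - 40 = (171 - 33637) - 40 = -33466 - 40 = -33506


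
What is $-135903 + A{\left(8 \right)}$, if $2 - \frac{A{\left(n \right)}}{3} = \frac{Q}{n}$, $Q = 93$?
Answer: $- \frac{1087455}{8} \approx -1.3593 \cdot 10^{5}$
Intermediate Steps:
$A{\left(n \right)} = 6 - \frac{279}{n}$ ($A{\left(n \right)} = 6 - 3 \frac{93}{n} = 6 - \frac{279}{n}$)
$-135903 + A{\left(8 \right)} = -135903 + \left(6 - \frac{279}{8}\right) = -135903 - \frac{231}{8} = - \frac{1087455}{8}$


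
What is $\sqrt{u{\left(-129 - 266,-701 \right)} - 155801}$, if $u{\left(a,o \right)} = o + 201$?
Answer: $i \sqrt{156301} \approx 395.35 i$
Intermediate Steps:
$u{\left(a,o \right)} = 201 + o$
$\sqrt{u{\left(-129 - 266,-701 \right)} - 155801} = \sqrt{\left(201 - 701\right) - 155801} = \sqrt{-500 - 155801} = \sqrt{-156301} = i \sqrt{156301}$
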